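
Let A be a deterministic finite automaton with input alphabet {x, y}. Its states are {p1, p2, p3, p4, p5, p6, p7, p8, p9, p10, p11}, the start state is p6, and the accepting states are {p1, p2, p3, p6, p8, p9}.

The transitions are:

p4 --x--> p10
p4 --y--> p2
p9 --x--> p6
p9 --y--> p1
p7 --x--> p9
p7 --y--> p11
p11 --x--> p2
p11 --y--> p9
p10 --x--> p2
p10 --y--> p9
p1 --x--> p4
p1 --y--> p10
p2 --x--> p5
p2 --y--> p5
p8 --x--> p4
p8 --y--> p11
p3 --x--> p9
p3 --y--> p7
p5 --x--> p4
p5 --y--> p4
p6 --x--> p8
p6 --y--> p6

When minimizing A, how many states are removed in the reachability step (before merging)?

No path from p6 leads to p3, p7; the other 9 states are all reachable.

2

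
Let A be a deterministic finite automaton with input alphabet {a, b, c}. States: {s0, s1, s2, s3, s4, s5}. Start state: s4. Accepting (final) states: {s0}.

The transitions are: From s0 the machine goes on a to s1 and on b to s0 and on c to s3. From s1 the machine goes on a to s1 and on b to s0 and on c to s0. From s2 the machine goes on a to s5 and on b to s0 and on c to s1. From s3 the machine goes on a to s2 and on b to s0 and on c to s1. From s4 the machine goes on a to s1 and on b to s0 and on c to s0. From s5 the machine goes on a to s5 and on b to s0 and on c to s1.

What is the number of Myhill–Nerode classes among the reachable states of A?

3

Initial partition by acceptance: {s0} | {s1,s2,s3,s4,s5}.
Refine {s1,s2,s3,s4,s5} on symbol c: members go to different blocks, giving {s2,s3,s5} and {s1,s4}.
No further refinement is possible. Final partition (3 blocks): {s0} | {s2,s3,s5} | {s1,s4}.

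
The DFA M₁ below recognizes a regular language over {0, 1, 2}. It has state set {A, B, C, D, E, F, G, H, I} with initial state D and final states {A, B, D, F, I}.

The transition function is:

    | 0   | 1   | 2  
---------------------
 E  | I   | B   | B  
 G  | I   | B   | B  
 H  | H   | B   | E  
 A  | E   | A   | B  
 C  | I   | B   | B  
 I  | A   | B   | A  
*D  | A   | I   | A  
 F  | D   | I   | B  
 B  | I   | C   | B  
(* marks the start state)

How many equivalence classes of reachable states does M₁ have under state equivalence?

First remove the unreachable states {F,G,H}; 6 states remain.
P0 = {A,B,D,I} | {C,E}.
Split {A,B,D,I} by δ(·,0) → {B,D,I} and {A}.
Refine {B,D,I} on symbol 0: members go to different blocks, giving {D,I} and {B}.
On input 1, block {D,I} splits into {D} and {I}.
No further refinement is possible. Final partition (5 blocks): {D} | {C,E} | {A} | {B} | {I}.

5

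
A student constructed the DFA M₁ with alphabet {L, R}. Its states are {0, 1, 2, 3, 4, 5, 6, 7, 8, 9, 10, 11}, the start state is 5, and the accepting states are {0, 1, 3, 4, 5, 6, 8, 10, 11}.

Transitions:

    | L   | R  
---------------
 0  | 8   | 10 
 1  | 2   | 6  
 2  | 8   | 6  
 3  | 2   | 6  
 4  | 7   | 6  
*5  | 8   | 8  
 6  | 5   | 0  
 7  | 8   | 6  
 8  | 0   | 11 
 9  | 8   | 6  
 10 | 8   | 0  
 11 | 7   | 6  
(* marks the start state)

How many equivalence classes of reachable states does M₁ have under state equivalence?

First remove the unreachable states {1,2,3,4,9}; 7 states remain.
Initial partition by acceptance: {0,5,6,8,10,11} | {7}.
On input L, block {0,5,6,8,10,11} splits into {0,5,6,8,10} and {11}.
Refine {0,5,6,8,10} on symbol R: members go to different blocks, giving {0,5,6,10} and {8}.
Refine {0,5,6,10} on symbol L: members go to different blocks, giving {0,5,10} and {6}.
On input R, block {0,5,10} splits into {0,10} and {5}.
The partition is now stable with 6 blocks: {0,10} | {7} | {11} | {8} | {6} | {5}.

6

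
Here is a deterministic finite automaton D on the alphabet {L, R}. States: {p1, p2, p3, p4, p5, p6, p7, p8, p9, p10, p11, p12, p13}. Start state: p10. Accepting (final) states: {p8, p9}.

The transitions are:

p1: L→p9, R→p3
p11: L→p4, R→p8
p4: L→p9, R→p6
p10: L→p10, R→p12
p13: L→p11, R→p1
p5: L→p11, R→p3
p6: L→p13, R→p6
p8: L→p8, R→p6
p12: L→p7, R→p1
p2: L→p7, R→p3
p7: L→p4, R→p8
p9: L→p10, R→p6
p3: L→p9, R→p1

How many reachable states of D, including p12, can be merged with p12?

2

First remove the unreachable states {p2,p5}; 11 states remain.
Initial partition by acceptance: {p8,p9} | {p1,p3,p4,p6,p7,p10,p11,p12,p13}.
Split {p8,p9} by δ(·,L) → {p8} and {p9}.
On input L, block {p1,p3,p4,p6,p7,p10,p11,p12,p13} splits into {p6,p7,p10,p11,p12,p13} and {p1,p3,p4}.
Split {p6,p7,p10,p11,p12,p13} by δ(·,L) → {p6,p10,p12,p13} and {p7,p11}.
On input L, block {p6,p10,p12,p13} splits into {p6,p10} and {p12,p13}.
Refine {p6,p10} on symbol L: members go to different blocks, giving {p6} and {p10}.
Refine {p1,p3,p4} on symbol R: members go to different blocks, giving {p1,p3} and {p4}.
No further refinement is possible. Final partition (8 blocks): {p8} | {p6} | {p9} | {p1,p3} | {p7,p11} | {p12,p13} | {p10} | {p4}.
The equivalence class containing p12 is {p12,p13}, of size 2.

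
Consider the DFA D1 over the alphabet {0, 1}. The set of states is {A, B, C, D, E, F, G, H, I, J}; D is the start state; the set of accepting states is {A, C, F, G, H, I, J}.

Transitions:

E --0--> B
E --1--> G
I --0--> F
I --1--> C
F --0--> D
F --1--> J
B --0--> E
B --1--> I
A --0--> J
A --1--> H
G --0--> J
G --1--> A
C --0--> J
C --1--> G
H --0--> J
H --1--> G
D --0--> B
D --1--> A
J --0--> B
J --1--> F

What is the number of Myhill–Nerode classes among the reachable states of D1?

P0 = {A,C,F,G,H,I,J} | {B,D,E}.
On input 0, block {A,C,F,G,H,I,J} splits into {A,C,G,H,I} and {F,J}.
The partition is now stable with 3 blocks: {A,C,G,H,I} | {B,D,E} | {F,J}.

3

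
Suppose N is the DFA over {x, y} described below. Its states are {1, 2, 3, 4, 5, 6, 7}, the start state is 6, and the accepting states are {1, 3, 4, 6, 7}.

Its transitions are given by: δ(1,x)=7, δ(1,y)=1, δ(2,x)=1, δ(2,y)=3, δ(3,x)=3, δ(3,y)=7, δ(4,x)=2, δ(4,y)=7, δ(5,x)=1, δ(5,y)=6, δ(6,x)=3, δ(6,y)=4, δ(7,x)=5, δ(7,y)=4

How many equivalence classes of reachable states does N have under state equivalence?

All states are reachable from the start state.
Start with accepting vs non-accepting: {1,3,4,6,7} | {2,5}.
On input x, block {1,3,4,6,7} splits into {1,3,6} and {4,7}.
On input x, block {1,3,6} splits into {3,6} and {1}.
The partition is now stable with 4 blocks: {3,6} | {2,5} | {4,7} | {1}.

4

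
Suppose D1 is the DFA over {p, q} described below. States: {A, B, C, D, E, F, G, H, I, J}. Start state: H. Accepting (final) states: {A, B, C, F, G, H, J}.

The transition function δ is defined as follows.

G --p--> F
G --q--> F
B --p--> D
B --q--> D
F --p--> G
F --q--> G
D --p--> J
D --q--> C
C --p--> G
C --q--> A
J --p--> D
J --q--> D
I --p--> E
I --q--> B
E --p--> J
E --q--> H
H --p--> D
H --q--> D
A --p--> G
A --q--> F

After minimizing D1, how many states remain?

States {B,E,I} cannot be reached from the start state, so discard them.
Start with accepting vs non-accepting: {A,C,F,G,H,J} | {D}.
Split {A,C,F,G,H,J} by δ(·,p) → {A,C,F,G} and {H,J}.
The partition is now stable with 3 blocks: {A,C,F,G} | {D} | {H,J}.

3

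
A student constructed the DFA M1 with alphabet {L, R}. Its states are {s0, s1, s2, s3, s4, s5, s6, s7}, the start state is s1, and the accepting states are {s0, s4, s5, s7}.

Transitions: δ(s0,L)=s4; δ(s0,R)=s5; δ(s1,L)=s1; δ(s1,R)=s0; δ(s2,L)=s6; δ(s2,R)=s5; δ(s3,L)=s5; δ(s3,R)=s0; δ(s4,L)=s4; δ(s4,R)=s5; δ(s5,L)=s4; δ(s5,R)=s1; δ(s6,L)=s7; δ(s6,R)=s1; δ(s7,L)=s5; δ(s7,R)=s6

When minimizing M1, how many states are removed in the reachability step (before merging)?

No path from s1 leads to s2, s3, s6, s7; the other 4 states are all reachable.

4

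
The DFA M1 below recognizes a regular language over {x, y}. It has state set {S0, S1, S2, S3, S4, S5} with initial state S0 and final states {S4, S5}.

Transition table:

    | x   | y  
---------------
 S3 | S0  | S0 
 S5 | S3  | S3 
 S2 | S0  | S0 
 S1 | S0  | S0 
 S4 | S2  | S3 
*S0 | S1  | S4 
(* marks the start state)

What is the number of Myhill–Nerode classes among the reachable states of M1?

Reachable states from the start: {S0,S1,S2,S3,S4}. Unreachable: {S5} — drop them.
Start with accepting vs non-accepting: {S4} | {S0,S1,S2,S3}.
Refine {S0,S1,S2,S3} on symbol y: members go to different blocks, giving {S1,S2,S3} and {S0}.
The partition is now stable with 3 blocks: {S4} | {S1,S2,S3} | {S0}.

3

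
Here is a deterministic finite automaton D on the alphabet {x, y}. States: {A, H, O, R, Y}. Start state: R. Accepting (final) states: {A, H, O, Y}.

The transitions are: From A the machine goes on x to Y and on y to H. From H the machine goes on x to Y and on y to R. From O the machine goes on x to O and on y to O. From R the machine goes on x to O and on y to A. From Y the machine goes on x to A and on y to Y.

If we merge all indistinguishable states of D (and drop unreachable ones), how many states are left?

5

Start with accepting vs non-accepting: {A,H,O,Y} | {R}.
On input y, block {A,H,O,Y} splits into {A,O,Y} and {H}.
Refine {A,O,Y} on symbol y: members go to different blocks, giving {O,Y} and {A}.
On input x, block {O,Y} splits into {O} and {Y}.
The partition is now stable with 5 blocks: {O} | {R} | {H} | {A} | {Y}.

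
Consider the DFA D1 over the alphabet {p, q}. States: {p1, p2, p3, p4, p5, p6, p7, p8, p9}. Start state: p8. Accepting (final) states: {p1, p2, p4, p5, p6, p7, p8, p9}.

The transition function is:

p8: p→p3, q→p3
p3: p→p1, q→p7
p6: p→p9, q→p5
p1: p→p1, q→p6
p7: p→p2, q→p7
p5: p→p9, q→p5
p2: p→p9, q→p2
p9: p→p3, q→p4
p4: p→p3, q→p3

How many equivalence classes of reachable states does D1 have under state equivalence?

P0 = {p1,p2,p4,p5,p6,p7,p8,p9} | {p3}.
Split {p1,p2,p4,p5,p6,p7,p8,p9} by δ(·,p) → {p1,p2,p5,p6,p7} and {p4,p8,p9}.
Refine {p1,p2,p5,p6,p7} on symbol p: members go to different blocks, giving {p2,p5,p6} and {p1,p7}.
On input q, block {p4,p8,p9} splits into {p4,p8} and {p9}.
Split {p1,p7} by δ(·,p) → {p1} and {p7}.
Stable partition: {p2,p5,p6} | {p3} | {p4,p8} | {p1} | {p9} | {p7} — 6 equivalence classes.

6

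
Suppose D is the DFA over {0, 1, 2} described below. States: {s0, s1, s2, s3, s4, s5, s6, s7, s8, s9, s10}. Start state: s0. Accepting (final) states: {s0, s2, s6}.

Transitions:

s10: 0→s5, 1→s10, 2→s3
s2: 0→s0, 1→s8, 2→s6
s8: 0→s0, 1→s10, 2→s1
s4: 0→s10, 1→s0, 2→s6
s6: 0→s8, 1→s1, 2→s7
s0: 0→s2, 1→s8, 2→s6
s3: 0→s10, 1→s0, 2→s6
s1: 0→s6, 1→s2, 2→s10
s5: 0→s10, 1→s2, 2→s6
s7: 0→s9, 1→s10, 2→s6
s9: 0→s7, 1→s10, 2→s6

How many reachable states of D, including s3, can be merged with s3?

2

First remove the unreachable states {s4}; 10 states remain.
Start with accepting vs non-accepting: {s0,s2,s6} | {s1,s3,s5,s7,s8,s9,s10}.
Split {s0,s2,s6} by δ(·,0) → {s0,s2} and {s6}.
Split {s1,s3,s5,s7,s8,s9,s10} by δ(·,0) → {s3,s5,s7,s9,s10} and {s1} and {s8}.
Refine {s3,s5,s7,s9,s10} on symbol 1: members go to different blocks, giving {s7,s9,s10} and {s3,s5}.
Split {s7,s9,s10} by δ(·,0) → {s7,s9} and {s10}.
Stable partition: {s0,s2} | {s7,s9} | {s6} | {s1} | {s8} | {s3,s5} | {s10} — 7 equivalence classes.
State s3 belongs to the block {s3,s5}, which has 2 states.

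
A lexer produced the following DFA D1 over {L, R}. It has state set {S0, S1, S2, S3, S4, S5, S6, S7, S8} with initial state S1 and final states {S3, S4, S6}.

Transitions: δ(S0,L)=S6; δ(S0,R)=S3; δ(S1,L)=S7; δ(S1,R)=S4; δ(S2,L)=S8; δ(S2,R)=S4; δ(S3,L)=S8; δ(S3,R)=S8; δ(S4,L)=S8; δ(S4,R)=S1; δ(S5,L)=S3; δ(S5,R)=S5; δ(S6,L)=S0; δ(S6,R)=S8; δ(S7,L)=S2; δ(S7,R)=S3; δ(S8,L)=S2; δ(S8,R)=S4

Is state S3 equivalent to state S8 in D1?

First remove the unreachable states {S0,S5,S6}; 6 states remain.
P0 = {S3,S4} | {S1,S2,S7,S8}.
The partition is now stable with 2 blocks: {S3,S4} | {S1,S2,S7,S8}.
S3 and S8 end up in different blocks, so they are distinguishable. For instance, the string 'ε' is accepted from only S3.

No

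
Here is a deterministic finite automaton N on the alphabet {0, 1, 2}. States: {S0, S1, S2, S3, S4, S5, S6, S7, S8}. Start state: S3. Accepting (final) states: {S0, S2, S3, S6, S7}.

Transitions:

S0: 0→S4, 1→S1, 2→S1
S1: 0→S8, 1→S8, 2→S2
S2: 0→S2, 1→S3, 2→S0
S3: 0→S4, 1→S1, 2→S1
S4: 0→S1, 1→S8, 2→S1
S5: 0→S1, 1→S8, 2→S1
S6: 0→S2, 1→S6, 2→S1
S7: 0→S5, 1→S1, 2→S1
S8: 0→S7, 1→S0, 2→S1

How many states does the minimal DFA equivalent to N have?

First remove the unreachable states {S6}; 8 states remain.
Start with accepting vs non-accepting: {S0,S2,S3,S7} | {S1,S4,S5,S8}.
Split {S0,S2,S3,S7} by δ(·,0) → {S0,S3,S7} and {S2}.
Refine {S1,S4,S5,S8} on symbol 0: members go to different blocks, giving {S1,S4,S5} and {S8}.
Split {S1,S4,S5} by δ(·,0) → {S4,S5} and {S1}.
Stable partition: {S0,S3,S7} | {S4,S5} | {S2} | {S8} | {S1} — 5 equivalence classes.

5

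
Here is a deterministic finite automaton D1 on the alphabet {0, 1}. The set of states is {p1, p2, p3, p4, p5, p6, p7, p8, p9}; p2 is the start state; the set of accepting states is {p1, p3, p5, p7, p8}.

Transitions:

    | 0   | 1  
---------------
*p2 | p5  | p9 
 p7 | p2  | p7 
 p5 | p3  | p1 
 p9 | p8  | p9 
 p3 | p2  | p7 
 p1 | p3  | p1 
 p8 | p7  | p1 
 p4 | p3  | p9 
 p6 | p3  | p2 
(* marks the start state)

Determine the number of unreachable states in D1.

2

BFS from p2 reaches {p1, p2, p3, p5, p7, p8, p9}; the 2 state(s) p4, p6 are never visited.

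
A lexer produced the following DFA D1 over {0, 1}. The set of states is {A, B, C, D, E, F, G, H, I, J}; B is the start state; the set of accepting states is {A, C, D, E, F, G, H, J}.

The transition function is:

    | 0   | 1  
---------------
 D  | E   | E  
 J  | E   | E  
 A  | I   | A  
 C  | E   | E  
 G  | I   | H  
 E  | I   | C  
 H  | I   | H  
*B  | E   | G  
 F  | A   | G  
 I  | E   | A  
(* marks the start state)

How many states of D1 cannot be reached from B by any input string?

No path from B leads to D, F, J; the other 7 states are all reachable.

3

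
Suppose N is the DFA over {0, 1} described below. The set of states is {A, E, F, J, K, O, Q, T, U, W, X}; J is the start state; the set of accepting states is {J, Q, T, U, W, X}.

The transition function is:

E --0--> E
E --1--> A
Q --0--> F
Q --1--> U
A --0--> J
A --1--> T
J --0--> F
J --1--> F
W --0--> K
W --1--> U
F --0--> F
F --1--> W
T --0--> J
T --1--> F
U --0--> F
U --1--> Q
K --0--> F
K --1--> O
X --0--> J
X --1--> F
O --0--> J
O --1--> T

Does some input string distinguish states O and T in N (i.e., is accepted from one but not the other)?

Yes

Reachable states from the start: {F,J,K,O,Q,T,U,W}. Unreachable: {A,E,X} — drop them.
P0 = {J,Q,T,U,W} | {F,K,O}.
Split {J,Q,T,U,W} by δ(·,0) → {J,Q,U,W} and {T}.
Refine {J,Q,U,W} on symbol 1: members go to different blocks, giving {Q,U,W} and {J}.
On input 0, block {F,K,O} splits into {F,K} and {O}.
On input 1, block {F,K} splits into {F} and {K}.
Refine {Q,U,W} on symbol 0: members go to different blocks, giving {Q,U} and {W}.
No further refinement is possible. Final partition (7 blocks): {Q,U} | {F} | {T} | {J} | {O} | {K} | {W}.
O and T end up in different blocks, so they are distinguishable. For instance, the string 'ε' is accepted from only T.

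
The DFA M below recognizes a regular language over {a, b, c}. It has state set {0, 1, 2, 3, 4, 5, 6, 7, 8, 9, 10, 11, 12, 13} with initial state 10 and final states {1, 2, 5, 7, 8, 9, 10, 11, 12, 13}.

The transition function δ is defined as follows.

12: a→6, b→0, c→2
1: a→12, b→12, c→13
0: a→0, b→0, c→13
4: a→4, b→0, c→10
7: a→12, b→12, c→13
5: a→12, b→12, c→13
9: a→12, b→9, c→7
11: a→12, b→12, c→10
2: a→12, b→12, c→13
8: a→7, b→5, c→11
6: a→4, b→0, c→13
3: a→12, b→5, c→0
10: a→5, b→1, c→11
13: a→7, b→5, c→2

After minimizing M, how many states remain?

4

States {3,8,9} cannot be reached from the start state, so discard them.
Initial partition by acceptance: {1,2,5,7,10,11,12,13} | {0,4,6}.
Split {1,2,5,7,10,11,12,13} by δ(·,a) → {1,2,5,7,10,11,13} and {12}.
On input a, block {1,2,5,7,10,11,13} splits into {1,2,5,7,11} and {10,13}.
The partition is now stable with 4 blocks: {1,2,5,7,11} | {0,4,6} | {12} | {10,13}.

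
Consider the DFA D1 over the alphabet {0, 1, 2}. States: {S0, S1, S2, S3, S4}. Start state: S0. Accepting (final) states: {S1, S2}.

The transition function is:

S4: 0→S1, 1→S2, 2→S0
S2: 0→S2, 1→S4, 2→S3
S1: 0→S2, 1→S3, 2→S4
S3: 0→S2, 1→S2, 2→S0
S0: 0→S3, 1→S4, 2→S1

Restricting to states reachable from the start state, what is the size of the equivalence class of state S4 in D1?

2

Initial partition by acceptance: {S1,S2} | {S0,S3,S4}.
On input 0, block {S0,S3,S4} splits into {S3,S4} and {S0}.
The partition is now stable with 3 blocks: {S1,S2} | {S3,S4} | {S0}.
The equivalence class containing S4 is {S3,S4}, of size 2.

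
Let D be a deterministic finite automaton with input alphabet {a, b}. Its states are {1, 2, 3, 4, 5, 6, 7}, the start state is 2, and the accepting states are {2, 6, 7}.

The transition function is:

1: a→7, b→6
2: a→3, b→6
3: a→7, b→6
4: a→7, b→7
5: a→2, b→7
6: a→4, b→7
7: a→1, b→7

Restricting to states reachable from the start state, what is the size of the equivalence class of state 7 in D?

First remove the unreachable states {5}; 6 states remain.
P0 = {2,6,7} | {1,3,4}.
No further refinement is possible. Final partition (2 blocks): {2,6,7} | {1,3,4}.
The equivalence class containing 7 is {2,6,7}, of size 3.

3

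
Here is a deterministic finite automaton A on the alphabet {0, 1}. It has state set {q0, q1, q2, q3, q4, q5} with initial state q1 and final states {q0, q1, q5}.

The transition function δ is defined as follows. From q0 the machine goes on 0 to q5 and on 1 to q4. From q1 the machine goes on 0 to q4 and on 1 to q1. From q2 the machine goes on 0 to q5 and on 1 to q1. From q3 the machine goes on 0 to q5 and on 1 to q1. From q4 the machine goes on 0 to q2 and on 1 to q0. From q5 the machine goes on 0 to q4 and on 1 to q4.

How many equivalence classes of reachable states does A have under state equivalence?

First remove the unreachable states {q3}; 5 states remain.
Initial partition by acceptance: {q0,q1,q5} | {q2,q4}.
On input 0, block {q0,q1,q5} splits into {q1,q5} and {q0}.
Refine {q1,q5} on symbol 1: members go to different blocks, giving {q1} and {q5}.
Split {q2,q4} by δ(·,0) → {q2} and {q4}.
No further refinement is possible. Final partition (5 blocks): {q1} | {q2} | {q0} | {q5} | {q4}.

5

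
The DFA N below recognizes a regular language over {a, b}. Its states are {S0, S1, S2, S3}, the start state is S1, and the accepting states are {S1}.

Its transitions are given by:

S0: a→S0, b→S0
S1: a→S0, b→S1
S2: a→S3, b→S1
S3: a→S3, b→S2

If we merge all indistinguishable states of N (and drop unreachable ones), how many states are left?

Reachable states from the start: {S0,S1}. Unreachable: {S2,S3} — drop them.
P0 = {S1} | {S0}.
Stable partition: {S1} | {S0} — 2 equivalence classes.

2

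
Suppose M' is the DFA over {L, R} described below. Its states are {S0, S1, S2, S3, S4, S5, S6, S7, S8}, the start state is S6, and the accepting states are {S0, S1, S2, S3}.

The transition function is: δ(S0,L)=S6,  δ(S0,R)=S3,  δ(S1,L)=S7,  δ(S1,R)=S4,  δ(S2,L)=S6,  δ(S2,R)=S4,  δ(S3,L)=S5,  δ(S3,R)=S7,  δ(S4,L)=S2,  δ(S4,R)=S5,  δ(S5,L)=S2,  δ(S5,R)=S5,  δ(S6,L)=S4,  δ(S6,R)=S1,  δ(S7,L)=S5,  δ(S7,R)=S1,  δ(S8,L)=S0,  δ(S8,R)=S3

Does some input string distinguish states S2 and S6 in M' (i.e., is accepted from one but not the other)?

First remove the unreachable states {S0,S3,S8}; 6 states remain.
Start with accepting vs non-accepting: {S1,S2} | {S4,S5,S6,S7}.
Refine {S4,S5,S6,S7} on symbol L: members go to different blocks, giving {S4,S5} and {S6,S7}.
The partition is now stable with 3 blocks: {S1,S2} | {S4,S5} | {S6,S7}.
S2 and S6 end up in different blocks, so they are distinguishable. For instance, the string 'ε' is accepted from only S2.

Yes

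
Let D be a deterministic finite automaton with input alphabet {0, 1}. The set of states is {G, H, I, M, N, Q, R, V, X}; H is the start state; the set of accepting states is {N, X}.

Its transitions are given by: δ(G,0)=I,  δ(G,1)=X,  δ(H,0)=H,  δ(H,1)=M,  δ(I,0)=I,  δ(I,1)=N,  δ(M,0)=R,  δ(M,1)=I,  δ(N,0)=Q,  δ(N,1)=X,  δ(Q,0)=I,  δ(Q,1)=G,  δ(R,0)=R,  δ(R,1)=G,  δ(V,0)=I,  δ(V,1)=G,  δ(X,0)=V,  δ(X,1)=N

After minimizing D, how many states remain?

P0 = {N,X} | {G,H,I,M,Q,R,V}.
Refine {G,H,I,M,Q,R,V} on symbol 1: members go to different blocks, giving {H,M,Q,R,V} and {G,I}.
Split {H,M,Q,R,V} by δ(·,0) → {H,M,R} and {Q,V}.
Refine {H,M,R} on symbol 1: members go to different blocks, giving {M,R} and {H}.
The partition is now stable with 5 blocks: {N,X} | {M,R} | {G,I} | {Q,V} | {H}.

5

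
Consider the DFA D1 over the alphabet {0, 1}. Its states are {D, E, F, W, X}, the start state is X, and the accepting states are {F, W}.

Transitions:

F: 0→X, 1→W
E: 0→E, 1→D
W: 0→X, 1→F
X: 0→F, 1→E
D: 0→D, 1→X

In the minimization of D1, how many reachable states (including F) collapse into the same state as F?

All states are reachable from the start state.
Start with accepting vs non-accepting: {F,W} | {D,E,X}.
Split {D,E,X} by δ(·,0) → {D,E} and {X}.
On input 1, block {D,E} splits into {D} and {E}.
Stable partition: {F,W} | {D} | {X} | {E} — 4 equivalence classes.
State F belongs to the block {F,W}, which has 2 states.

2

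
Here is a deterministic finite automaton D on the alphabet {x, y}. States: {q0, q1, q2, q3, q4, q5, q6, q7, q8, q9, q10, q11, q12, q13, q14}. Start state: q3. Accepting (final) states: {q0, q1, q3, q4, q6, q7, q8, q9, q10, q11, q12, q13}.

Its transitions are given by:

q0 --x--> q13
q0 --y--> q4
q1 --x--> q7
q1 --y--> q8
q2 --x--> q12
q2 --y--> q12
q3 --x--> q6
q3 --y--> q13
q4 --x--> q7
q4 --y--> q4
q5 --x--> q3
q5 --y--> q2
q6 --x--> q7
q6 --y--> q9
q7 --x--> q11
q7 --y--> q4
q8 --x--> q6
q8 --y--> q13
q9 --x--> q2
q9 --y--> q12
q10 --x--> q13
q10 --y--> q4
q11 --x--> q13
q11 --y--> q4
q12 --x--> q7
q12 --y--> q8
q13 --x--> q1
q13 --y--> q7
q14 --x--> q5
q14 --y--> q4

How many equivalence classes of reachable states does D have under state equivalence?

9

First remove the unreachable states {q0,q5,q10,q14}; 11 states remain.
P0 = {q1,q3,q4,q6,q7,q8,q9,q11,q12,q13} | {q2}.
Split {q1,q3,q4,q6,q7,q8,q9,q11,q12,q13} by δ(·,x) → {q1,q3,q4,q6,q7,q8,q11,q12,q13} and {q9}.
Refine {q1,q3,q4,q6,q7,q8,q11,q12,q13} on symbol y: members go to different blocks, giving {q1,q3,q4,q7,q8,q11,q12,q13} and {q6}.
Refine {q1,q3,q4,q7,q8,q11,q12,q13} on symbol x: members go to different blocks, giving {q1,q4,q7,q11,q12,q13} and {q3,q8}.
On input y, block {q1,q4,q7,q11,q12,q13} splits into {q4,q7,q11,q13} and {q1,q12}.
Split {q4,q7,q11,q13} by δ(·,x) → {q4,q7,q11} and {q13}.
On input x, block {q4,q7,q11} splits into {q4,q7} and {q11}.
Refine {q4,q7} on symbol x: members go to different blocks, giving {q4} and {q7}.
Stable partition: {q4} | {q2} | {q9} | {q6} | {q3,q8} | {q1,q12} | {q13} | {q11} | {q7} — 9 equivalence classes.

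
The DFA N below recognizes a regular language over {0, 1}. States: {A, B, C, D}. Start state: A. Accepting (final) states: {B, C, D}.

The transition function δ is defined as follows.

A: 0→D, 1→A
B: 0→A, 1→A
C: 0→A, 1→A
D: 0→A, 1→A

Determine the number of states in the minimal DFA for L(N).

2

First remove the unreachable states {B,C}; 2 states remain.
Initial partition by acceptance: {D} | {A}.
Stable partition: {D} | {A} — 2 equivalence classes.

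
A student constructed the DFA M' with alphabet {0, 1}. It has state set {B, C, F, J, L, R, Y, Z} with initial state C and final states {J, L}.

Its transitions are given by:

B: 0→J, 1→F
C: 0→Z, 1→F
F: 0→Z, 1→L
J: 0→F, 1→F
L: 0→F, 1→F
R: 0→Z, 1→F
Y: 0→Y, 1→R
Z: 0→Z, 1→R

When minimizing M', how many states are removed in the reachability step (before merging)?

Starting at C and following transitions, the reachable set is {C, F, L, R, Z}. That leaves B, J, Y unreachable — 3 in total.

3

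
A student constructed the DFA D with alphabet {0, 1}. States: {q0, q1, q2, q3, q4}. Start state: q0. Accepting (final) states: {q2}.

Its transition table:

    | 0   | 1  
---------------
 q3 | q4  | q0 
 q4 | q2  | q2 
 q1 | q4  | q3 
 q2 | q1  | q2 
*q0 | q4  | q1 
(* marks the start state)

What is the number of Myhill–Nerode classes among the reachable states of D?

Every state is reachable, so we keep all 5.
Start with accepting vs non-accepting: {q2} | {q0,q1,q3,q4}.
On input 0, block {q0,q1,q3,q4} splits into {q0,q1,q3} and {q4}.
No further refinement is possible. Final partition (3 blocks): {q2} | {q0,q1,q3} | {q4}.

3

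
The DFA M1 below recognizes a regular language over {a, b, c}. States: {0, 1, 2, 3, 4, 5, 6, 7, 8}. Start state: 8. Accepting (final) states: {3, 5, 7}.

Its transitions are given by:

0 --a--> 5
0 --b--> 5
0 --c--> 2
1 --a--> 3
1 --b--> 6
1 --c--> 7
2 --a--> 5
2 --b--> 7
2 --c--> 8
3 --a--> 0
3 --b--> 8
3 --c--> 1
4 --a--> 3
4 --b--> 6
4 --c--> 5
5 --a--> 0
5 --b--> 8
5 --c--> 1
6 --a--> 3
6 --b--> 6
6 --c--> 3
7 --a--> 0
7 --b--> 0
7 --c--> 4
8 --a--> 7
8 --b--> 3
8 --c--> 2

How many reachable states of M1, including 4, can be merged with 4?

3

Every state is reachable, so we keep all 9.
Start with accepting vs non-accepting: {3,5,7} | {0,1,2,4,6,8}.
Split {0,1,2,4,6,8} by δ(·,b) → {0,2,8} and {1,4,6}.
Stable partition: {3,5,7} | {0,2,8} | {1,4,6} — 3 equivalence classes.
State 4 belongs to the block {1,4,6}, which has 3 states.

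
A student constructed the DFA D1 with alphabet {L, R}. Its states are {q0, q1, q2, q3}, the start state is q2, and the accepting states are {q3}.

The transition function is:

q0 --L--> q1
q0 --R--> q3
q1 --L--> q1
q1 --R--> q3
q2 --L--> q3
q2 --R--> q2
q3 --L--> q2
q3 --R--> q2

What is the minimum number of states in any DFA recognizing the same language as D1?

2

Reachable states from the start: {q2,q3}. Unreachable: {q0,q1} — drop them.
Start with accepting vs non-accepting: {q3} | {q2}.
The partition is now stable with 2 blocks: {q3} | {q2}.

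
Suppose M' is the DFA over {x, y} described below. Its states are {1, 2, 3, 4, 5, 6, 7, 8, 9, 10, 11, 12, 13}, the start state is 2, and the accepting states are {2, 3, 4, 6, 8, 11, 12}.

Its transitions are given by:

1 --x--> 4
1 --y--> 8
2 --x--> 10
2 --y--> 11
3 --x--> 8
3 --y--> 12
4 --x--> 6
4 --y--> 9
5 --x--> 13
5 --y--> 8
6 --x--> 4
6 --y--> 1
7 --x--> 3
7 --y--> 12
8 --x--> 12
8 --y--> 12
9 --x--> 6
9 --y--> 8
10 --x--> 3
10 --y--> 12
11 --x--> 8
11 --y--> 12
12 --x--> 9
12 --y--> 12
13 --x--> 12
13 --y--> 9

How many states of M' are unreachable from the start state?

3

Starting at 2 and following transitions, the reachable set is {1, 2, 3, 4, 6, 8, 9, 10, 11, 12}. That leaves 5, 7, 13 unreachable — 3 in total.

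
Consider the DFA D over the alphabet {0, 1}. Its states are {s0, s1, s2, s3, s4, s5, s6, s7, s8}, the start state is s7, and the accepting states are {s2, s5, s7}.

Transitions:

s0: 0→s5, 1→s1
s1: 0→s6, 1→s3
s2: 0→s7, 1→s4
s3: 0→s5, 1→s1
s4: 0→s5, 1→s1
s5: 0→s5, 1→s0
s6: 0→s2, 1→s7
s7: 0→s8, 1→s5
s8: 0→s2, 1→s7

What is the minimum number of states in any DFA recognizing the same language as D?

Every state is reachable, so we keep all 9.
Start with accepting vs non-accepting: {s2,s5,s7} | {s0,s1,s3,s4,s6,s8}.
Refine {s2,s5,s7} on symbol 0: members go to different blocks, giving {s2,s5} and {s7}.
On input 0, block {s2,s5} splits into {s2} and {s5}.
On input 0, block {s0,s1,s3,s4,s6,s8} splits into {s0,s3,s4} and {s6,s8} and {s1}.
Stable partition: {s2} | {s0,s3,s4} | {s7} | {s5} | {s6,s8} | {s1} — 6 equivalence classes.

6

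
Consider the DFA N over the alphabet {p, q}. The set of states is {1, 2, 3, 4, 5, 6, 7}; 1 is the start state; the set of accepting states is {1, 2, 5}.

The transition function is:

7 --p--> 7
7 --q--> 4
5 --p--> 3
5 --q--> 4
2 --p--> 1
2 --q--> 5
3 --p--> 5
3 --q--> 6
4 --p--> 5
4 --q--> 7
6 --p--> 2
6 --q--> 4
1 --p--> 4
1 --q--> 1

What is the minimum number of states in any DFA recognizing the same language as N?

7

Every state is reachable, so we keep all 7.
P0 = {1,2,5} | {3,4,6,7}.
Split {1,2,5} by δ(·,p) → {1,5} and {2}.
On input q, block {1,5} splits into {1} and {5}.
Split {3,4,6,7} by δ(·,p) → {3,4} and {6} and {7}.
On input q, block {3,4} splits into {3} and {4}.
No further refinement is possible. Final partition (7 blocks): {1} | {3} | {2} | {5} | {6} | {7} | {4}.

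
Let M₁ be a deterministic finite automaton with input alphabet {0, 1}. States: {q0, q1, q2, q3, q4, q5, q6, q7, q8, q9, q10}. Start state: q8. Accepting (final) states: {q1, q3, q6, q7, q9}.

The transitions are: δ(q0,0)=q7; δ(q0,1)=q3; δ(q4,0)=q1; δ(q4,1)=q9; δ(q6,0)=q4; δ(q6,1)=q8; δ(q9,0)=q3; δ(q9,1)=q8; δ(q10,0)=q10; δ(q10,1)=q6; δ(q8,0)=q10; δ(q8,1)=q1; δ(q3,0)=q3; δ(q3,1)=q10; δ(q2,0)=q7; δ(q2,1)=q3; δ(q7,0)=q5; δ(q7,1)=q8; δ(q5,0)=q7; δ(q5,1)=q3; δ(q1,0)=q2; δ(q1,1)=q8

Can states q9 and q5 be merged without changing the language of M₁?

No

First remove the unreachable states {q0}; 10 states remain.
Start with accepting vs non-accepting: {q1,q3,q6,q7,q9} | {q2,q4,q5,q8,q10}.
Split {q1,q3,q6,q7,q9} by δ(·,0) → {q1,q6,q7} and {q3,q9}.
Refine {q2,q4,q5,q8,q10} on symbol 0: members go to different blocks, giving {q2,q4,q5} and {q8,q10}.
No further refinement is possible. Final partition (4 blocks): {q1,q6,q7} | {q2,q4,q5} | {q3,q9} | {q8,q10}.
q9 and q5 end up in different blocks, so they are distinguishable. For instance, the string 'ε' is accepted from only q9.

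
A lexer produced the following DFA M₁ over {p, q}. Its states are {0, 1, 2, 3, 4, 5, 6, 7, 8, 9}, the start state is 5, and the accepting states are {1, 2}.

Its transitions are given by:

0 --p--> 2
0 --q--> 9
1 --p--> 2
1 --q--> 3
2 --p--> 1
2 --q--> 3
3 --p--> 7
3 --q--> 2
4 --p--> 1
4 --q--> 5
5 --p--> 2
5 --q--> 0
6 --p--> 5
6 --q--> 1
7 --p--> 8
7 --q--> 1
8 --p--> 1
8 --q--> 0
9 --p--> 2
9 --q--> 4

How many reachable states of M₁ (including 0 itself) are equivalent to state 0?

5

States {6} cannot be reached from the start state, so discard them.
Start with accepting vs non-accepting: {1,2} | {0,3,4,5,7,8,9}.
On input p, block {0,3,4,5,7,8,9} splits into {0,4,5,8,9} and {3,7}.
Refine {3,7} on symbol p: members go to different blocks, giving {3} and {7}.
Stable partition: {1,2} | {0,4,5,8,9} | {3} | {7} — 4 equivalence classes.
State 0 belongs to the block {0,4,5,8,9}, which has 5 states.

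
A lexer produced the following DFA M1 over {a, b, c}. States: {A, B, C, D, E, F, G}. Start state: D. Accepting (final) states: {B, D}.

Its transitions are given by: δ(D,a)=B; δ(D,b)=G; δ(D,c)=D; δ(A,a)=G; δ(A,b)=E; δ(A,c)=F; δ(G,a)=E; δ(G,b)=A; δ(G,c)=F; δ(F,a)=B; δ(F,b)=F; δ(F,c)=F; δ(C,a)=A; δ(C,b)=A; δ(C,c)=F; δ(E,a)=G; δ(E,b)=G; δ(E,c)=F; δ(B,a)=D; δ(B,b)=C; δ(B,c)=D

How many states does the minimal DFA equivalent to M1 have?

3

P0 = {B,D} | {A,C,E,F,G}.
Split {A,C,E,F,G} by δ(·,a) → {A,C,E,G} and {F}.
The partition is now stable with 3 blocks: {B,D} | {A,C,E,G} | {F}.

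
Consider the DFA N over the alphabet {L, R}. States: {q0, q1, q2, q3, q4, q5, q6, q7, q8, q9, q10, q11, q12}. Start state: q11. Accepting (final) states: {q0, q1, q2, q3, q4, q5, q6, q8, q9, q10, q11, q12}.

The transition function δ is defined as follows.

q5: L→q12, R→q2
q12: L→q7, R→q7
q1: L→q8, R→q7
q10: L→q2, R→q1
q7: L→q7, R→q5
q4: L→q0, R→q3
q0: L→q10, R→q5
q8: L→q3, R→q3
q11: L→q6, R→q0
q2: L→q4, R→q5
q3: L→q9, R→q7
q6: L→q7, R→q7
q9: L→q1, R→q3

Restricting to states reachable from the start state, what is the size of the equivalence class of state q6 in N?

Every state is reachable, so we keep all 13.
P0 = {q0,q1,q2,q3,q4,q5,q6,q8,q9,q10,q11,q12} | {q7}.
Split {q0,q1,q2,q3,q4,q5,q6,q8,q9,q10,q11,q12} by δ(·,L) → {q0,q1,q2,q3,q4,q5,q8,q9,q10,q11} and {q6,q12}.
On input L, block {q0,q1,q2,q3,q4,q5,q8,q9,q10,q11} splits into {q0,q1,q2,q3,q4,q8,q9,q10} and {q5,q11}.
On input R, block {q0,q1,q2,q3,q4,q8,q9,q10} splits into {q4,q8,q9,q10} and {q0,q2} and {q1,q3}.
Split {q4,q8,q9,q10} by δ(·,L) → {q4,q10} and {q8,q9}.
Stable partition: {q4,q10} | {q7} | {q6,q12} | {q5,q11} | {q0,q2} | {q1,q3} | {q8,q9} — 7 equivalence classes.
The equivalence class containing q6 is {q6,q12}, of size 2.

2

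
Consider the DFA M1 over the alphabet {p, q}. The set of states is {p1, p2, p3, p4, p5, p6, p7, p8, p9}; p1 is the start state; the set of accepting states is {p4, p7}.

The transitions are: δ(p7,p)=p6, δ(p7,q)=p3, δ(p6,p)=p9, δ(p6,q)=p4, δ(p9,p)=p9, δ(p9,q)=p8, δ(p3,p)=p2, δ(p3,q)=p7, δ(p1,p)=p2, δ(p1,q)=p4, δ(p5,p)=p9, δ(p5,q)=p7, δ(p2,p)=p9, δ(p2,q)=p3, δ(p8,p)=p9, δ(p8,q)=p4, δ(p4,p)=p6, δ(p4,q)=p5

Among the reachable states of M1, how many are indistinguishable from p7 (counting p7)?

All states are reachable from the start state.
Start with accepting vs non-accepting: {p4,p7} | {p1,p2,p3,p5,p6,p8,p9}.
Split {p1,p2,p3,p5,p6,p8,p9} by δ(·,q) → {p1,p3,p5,p6,p8} and {p2,p9}.
Stable partition: {p4,p7} | {p1,p3,p5,p6,p8} | {p2,p9} — 3 equivalence classes.
The equivalence class containing p7 is {p4,p7}, of size 2.

2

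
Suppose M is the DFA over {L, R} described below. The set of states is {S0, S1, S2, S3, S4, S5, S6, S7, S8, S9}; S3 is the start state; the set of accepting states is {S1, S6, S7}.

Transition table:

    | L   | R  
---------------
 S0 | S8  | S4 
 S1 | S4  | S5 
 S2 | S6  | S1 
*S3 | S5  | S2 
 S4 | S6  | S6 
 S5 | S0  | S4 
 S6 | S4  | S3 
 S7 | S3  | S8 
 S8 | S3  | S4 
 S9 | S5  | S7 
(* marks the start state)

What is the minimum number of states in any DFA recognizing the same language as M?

States {S7,S9} cannot be reached from the start state, so discard them.
Initial partition by acceptance: {S1,S6} | {S0,S2,S3,S4,S5,S8}.
Split {S0,S2,S3,S4,S5,S8} by δ(·,L) → {S0,S3,S5,S8} and {S2,S4}.
The partition is now stable with 3 blocks: {S1,S6} | {S0,S3,S5,S8} | {S2,S4}.

3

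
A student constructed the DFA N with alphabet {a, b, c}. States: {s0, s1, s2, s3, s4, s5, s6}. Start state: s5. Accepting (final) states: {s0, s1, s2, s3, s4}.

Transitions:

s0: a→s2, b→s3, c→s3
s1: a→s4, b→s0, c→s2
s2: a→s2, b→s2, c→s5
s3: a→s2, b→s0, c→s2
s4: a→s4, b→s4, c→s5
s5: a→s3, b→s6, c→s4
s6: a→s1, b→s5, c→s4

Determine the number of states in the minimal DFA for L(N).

4

Every state is reachable, so we keep all 7.
P0 = {s0,s1,s2,s3,s4} | {s5,s6}.
Refine {s0,s1,s2,s3,s4} on symbol c: members go to different blocks, giving {s0,s1,s3} and {s2,s4}.
Split {s0,s1,s3} by δ(·,c) → {s1,s3} and {s0}.
The partition is now stable with 4 blocks: {s1,s3} | {s5,s6} | {s2,s4} | {s0}.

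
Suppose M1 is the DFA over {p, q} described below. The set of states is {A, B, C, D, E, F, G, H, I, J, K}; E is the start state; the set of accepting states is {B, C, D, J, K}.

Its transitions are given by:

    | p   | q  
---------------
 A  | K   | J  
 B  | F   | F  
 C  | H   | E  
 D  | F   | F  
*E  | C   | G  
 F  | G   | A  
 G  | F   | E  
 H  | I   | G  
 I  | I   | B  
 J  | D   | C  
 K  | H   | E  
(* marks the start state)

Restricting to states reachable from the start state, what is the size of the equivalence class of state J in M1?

Every state is reachable, so we keep all 11.
Initial partition by acceptance: {B,C,D,J,K} | {A,E,F,G,H,I}.
Split {B,C,D,J,K} by δ(·,p) → {B,C,D,K} and {J}.
Refine {A,E,F,G,H,I} on symbol p: members go to different blocks, giving {F,G,H,I} and {A,E}.
Split {B,C,D,K} by δ(·,q) → {B,D} and {C,K}.
Refine {F,G,H,I} on symbol q: members go to different blocks, giving {F,G} and {H} and {I}.
On input q, block {A,E} splits into {A} and {E}.
On input q, block {F,G} splits into {F} and {G}.
The partition is now stable with 9 blocks: {B,D} | {F} | {J} | {A} | {C,K} | {H} | {I} | {E} | {G}.
State J belongs to the block {J}, which has 1 states.

1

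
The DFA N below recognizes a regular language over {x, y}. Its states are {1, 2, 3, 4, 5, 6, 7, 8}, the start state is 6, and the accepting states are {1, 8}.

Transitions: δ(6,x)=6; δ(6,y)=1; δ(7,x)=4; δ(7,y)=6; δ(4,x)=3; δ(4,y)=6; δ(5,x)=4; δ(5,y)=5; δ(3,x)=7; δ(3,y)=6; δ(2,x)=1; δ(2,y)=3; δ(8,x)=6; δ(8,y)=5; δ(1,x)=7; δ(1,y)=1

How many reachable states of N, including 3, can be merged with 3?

First remove the unreachable states {2,5,8}; 5 states remain.
P0 = {1} | {3,4,6,7}.
Refine {3,4,6,7} on symbol y: members go to different blocks, giving {3,4,7} and {6}.
Stable partition: {1} | {3,4,7} | {6} — 3 equivalence classes.
State 3 belongs to the block {3,4,7}, which has 3 states.

3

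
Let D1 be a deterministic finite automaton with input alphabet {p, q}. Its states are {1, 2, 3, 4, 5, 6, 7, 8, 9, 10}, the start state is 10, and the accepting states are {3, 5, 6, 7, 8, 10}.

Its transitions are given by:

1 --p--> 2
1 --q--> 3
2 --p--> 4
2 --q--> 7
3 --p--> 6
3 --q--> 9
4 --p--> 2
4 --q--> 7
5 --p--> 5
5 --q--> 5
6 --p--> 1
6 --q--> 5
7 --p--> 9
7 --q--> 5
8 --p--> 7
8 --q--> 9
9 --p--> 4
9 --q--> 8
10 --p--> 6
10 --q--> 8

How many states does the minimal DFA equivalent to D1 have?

6

Start with accepting vs non-accepting: {3,5,6,7,8,10} | {1,2,4,9}.
Refine {3,5,6,7,8,10} on symbol p: members go to different blocks, giving {3,5,8,10} and {6,7}.
On input p, block {3,5,8,10} splits into {3,8,10} and {5}.
Split {3,8,10} by δ(·,q) → {3,8} and {10}.
On input q, block {1,2,4,9} splits into {1,9} and {2,4}.
Stable partition: {3,8} | {1,9} | {6,7} | {5} | {10} | {2,4} — 6 equivalence classes.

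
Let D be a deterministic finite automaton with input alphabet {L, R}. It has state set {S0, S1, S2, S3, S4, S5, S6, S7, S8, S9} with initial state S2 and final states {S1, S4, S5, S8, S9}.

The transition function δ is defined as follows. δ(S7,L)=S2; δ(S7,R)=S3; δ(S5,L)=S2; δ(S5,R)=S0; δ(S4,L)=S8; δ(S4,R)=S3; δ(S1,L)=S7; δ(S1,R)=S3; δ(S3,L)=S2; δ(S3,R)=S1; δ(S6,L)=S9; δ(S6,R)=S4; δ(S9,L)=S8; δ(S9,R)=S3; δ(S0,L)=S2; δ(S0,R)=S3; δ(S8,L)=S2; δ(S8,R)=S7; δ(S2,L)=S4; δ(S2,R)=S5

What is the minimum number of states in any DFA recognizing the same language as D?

States {S6,S9} cannot be reached from the start state, so discard them.
Initial partition by acceptance: {S1,S4,S5,S8} | {S0,S2,S3,S7}.
Split {S1,S4,S5,S8} by δ(·,L) → {S1,S5,S8} and {S4}.
Split {S0,S2,S3,S7} by δ(·,L) → {S0,S3,S7} and {S2}.
Split {S1,S5,S8} by δ(·,L) → {S5,S8} and {S1}.
Refine {S0,S3,S7} on symbol R: members go to different blocks, giving {S0,S7} and {S3}.
No further refinement is possible. Final partition (6 blocks): {S5,S8} | {S0,S7} | {S4} | {S2} | {S1} | {S3}.

6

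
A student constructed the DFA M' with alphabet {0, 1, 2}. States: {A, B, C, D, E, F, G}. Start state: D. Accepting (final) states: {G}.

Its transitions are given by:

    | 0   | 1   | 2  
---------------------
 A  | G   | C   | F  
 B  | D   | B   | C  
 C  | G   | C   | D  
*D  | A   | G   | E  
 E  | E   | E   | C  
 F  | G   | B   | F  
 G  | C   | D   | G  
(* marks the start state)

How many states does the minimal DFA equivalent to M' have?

Initial partition by acceptance: {G} | {A,B,C,D,E,F}.
Refine {A,B,C,D,E,F} on symbol 0: members go to different blocks, giving {A,C,F} and {B,D,E}.
On input 1, block {A,C,F} splits into {A,C} and {F}.
Split {A,C} by δ(·,2) → {A} and {C}.
Refine {B,D,E} on symbol 0: members go to different blocks, giving {B,E} and {D}.
On input 0, block {B,E} splits into {B} and {E}.
No further refinement is possible. Final partition (7 blocks): {G} | {A} | {B} | {F} | {C} | {D} | {E}.

7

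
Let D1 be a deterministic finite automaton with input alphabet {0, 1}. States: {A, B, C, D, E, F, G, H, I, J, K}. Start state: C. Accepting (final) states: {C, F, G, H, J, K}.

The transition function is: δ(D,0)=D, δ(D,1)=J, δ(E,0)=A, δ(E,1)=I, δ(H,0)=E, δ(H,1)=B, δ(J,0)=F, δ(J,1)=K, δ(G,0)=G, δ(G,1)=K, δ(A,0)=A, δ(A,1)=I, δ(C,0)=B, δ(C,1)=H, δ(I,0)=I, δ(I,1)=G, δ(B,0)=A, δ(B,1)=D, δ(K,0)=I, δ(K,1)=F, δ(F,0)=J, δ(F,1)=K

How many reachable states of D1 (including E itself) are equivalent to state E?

3

Initial partition by acceptance: {C,F,G,H,J,K} | {A,B,D,E,I}.
Refine {C,F,G,H,J,K} on symbol 0: members go to different blocks, giving {C,H,K} and {F,G,J}.
Refine {C,H,K} on symbol 1: members go to different blocks, giving {C} and {H} and {K}.
On input 1, block {A,B,D,E,I} splits into {A,B,E} and {D,I}.
Stable partition: {C} | {A,B,E} | {F,G,J} | {H} | {K} | {D,I} — 6 equivalence classes.
The equivalence class containing E is {A,B,E}, of size 3.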